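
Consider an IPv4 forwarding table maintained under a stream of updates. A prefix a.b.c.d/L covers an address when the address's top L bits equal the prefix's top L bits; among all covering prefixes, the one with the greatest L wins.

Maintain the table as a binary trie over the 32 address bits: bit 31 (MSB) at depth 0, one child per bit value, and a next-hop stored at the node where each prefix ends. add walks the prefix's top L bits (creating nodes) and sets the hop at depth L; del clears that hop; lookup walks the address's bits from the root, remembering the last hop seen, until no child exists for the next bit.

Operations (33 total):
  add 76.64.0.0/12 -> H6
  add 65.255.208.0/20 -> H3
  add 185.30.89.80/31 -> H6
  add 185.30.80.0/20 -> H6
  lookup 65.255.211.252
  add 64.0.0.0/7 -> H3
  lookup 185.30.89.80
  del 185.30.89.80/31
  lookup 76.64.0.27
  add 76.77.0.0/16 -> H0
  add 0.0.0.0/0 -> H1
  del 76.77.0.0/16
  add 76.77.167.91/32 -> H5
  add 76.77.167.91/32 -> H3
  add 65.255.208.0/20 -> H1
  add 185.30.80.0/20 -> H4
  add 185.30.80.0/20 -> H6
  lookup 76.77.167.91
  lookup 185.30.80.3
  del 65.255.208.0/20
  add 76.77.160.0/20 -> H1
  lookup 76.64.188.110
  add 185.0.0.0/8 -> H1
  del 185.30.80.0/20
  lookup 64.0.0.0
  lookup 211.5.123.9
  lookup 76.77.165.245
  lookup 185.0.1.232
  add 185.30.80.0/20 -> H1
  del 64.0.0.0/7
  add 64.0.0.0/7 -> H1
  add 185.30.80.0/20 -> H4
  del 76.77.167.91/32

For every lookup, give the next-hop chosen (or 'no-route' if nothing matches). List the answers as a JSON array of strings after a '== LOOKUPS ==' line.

Process each operation:
  + 76.64.0.0/12 (H6) depth=12
  + 65.255.208.0/20 (H3) depth=20
  + 185.30.89.80/31 (H6) depth=31
  + 185.30.80.0/20 (H6) depth=20
  ? 65.255.211.252  path d0:-→d1:-→d2:-→d3:-→d4:-→d5:-→d6:-→d7:-→d8:-→d9:-→d10:-→d11:-→d12:-→d13:-→d14:-→d15:-→d16:-→d17:-→d18:-→d19:-→d20:H3  best=H3
  + 64.0.0.0/7 (H3) depth=7
  ? 185.30.89.80  path d0:-→d1:-→d2:-→d3:-→d4:-→d5:-→d6:-→d7:-→d8:-→d9:-→d10:-→d11:-→d12:-→d13:-→d14:-→d15:-→d16:-→d17:-→d18:-→d19:-→d20:H6→d21:-→d22:-→d23:-→d24:-→d25:-→d26:-→d27:-→d28:-→d29:-→d30:-→d31:H6  best=H6
  del 185.30.89.80/31 (clear depth 31)
  ? 76.64.0.27  path d0:-→d1:-→d2:-→d3:-→d4:-→d5:-→d6:-→d7:-→d8:-→d9:-→d10:-→d11:-→d12:H6  best=H6
  + 76.77.0.0/16 (H0) depth=16
  + 0.0.0.0/0 (H1) depth=0
  del 76.77.0.0/16 (clear depth 16)
  + 76.77.167.91/32 (H5) depth=32
  + 76.77.167.91/32 (H3) depth=32
  + 65.255.208.0/20 (H1) depth=20
  + 185.30.80.0/20 (H4) depth=20
  + 185.30.80.0/20 (H6) depth=20
  ? 76.77.167.91  path d0:H1→d1:-→d2:-→d3:-→d4:-→d5:-→d6:-→d7:-→d8:-→d9:-→d10:-→d11:-→d12:H6→d13:-→d14:-→d15:-→d16:-→d17:-→d18:-→d19:-→d20:-→d21:-→d22:-→d23:-→d24:-→d25:-→d26:-→d27:-→d28:-→d29:-→d30:-→d31:-→d32:H3  best=H3
  ? 185.30.80.3  path d0:H1→d1:-→d2:-→d3:-→d4:-→d5:-→d6:-→d7:-→d8:-→d9:-→d10:-→d11:-→d12:-→d13:-→d14:-→d15:-→d16:-→d17:-→d18:-→d19:-→d20:H6  best=H6
  del 65.255.208.0/20 (clear depth 20)
  + 76.77.160.0/20 (H1) depth=20
  ? 76.64.188.110  path d0:H1→d1:-→d2:-→d3:-→d4:-→d5:-→d6:-→d7:-→d8:-→d9:-→d10:-→d11:-→d12:H6  best=H6
  + 185.0.0.0/8 (H1) depth=8
  del 185.30.80.0/20 (clear depth 20)
  ? 64.0.0.0  path d0:H1→d1:-→d2:-→d3:-→d4:-→d5:-→d6:-→d7:H3  best=H3
  ? 211.5.123.9  path d0:H1→d1:-  best=H1
  ? 76.77.165.245  path d0:H1→d1:-→d2:-→d3:-→d4:-→d5:-→d6:-→d7:-→d8:-→d9:-→d10:-→d11:-→d12:H6→d13:-→d14:-→d15:-→d16:-→d17:-→d18:-→d19:-→d20:H1→d21:-→d22:-  best=H1
  ? 185.0.1.232  path d0:H1→d1:-→d2:-→d3:-→d4:-→d5:-→d6:-→d7:-→d8:H1→d9:-→d10:-→d11:-  best=H1
  + 185.30.80.0/20 (H1) depth=20
  del 64.0.0.0/7 (clear depth 7)
  + 64.0.0.0/7 (H1) depth=7
  + 185.30.80.0/20 (H4) depth=20
  del 76.77.167.91/32 (clear depth 32)

== LOOKUPS ==
["H3","H6","H6","H3","H6","H6","H3","H1","H1","H1"]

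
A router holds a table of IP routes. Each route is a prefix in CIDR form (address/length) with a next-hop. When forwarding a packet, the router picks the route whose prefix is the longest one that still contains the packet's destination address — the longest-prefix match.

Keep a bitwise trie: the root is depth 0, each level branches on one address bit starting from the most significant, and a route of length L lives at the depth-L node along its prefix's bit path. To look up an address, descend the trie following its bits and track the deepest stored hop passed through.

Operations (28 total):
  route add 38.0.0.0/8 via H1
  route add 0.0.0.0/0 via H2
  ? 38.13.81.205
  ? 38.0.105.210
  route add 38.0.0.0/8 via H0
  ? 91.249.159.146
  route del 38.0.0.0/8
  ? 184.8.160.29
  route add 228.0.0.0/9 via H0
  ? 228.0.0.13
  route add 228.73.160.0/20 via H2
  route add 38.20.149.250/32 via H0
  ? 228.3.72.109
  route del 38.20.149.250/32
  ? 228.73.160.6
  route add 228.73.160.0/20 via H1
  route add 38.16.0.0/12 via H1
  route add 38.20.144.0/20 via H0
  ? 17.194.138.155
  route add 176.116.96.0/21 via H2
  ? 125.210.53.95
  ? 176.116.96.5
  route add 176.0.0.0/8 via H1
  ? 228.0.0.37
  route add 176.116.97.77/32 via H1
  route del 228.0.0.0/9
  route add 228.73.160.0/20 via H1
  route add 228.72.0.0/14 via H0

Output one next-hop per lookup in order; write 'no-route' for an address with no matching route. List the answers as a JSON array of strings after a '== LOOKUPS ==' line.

Apply in order:
  add 38.0.0.0/8 -> H1 at depth 8
  add 0.0.0.0/0 -> H2 at depth 0
  lookup 38.13.81.205: bits 00100110 walk d0:H2→d1:-→d2:-→d3:-→d4:-→d5:-→d6:-→d7:-→d8:H1 -> H1
  lookup 38.0.105.210: bits 00100110 walk d0:H2→d1:-→d2:-→d3:-→d4:-→d5:-→d6:-→d7:-→d8:H1 -> H1
  add 38.0.0.0/8 -> H0 at depth 8
  lookup 91.249.159.146: bits 0 walk d0:H2→d1:- -> H2
  - 38.0.0.0/8 clear@8
  lookup 184.8.160.29: bits ε walk d0:H2 -> H2
  add 228.0.0.0/9 -> H0 at depth 9
  lookup 228.0.0.13: bits 111001000 walk d0:H2→d1:-→d2:-→d3:-→d4:-→d5:-→d6:-→d7:-→d8:-→d9:H0 -> H0
  add 228.73.160.0/20 -> H2 at depth 20
  add 38.20.149.250/32 -> H0 at depth 32
  lookup 228.3.72.109: bits 111001000 walk d0:H2→d1:-→d2:-→d3:-→d4:-→d5:-→d6:-→d7:-→d8:-→d9:H0 -> H0
  - 38.20.149.250/32 clear@32
  lookup 228.73.160.6: bits 11100100010010011010 walk d0:H2→d1:-→d2:-→d3:-→d4:-→d5:-→d6:-→d7:-→d8:-→d9:H0→d10:-→d11:-→d12:-→d13:-→d14:-→d15:-→d16:-→d17:-→d18:-→d19:-→d20:H2 -> H2
  add 228.73.160.0/20 -> H1 at depth 20
  add 38.16.0.0/12 -> H1 at depth 12
  add 38.20.144.0/20 -> H0 at depth 20
  lookup 17.194.138.155: bits 00 walk d0:H2→d1:-→d2:- -> H2
  add 176.116.96.0/21 -> H2 at depth 21
  lookup 125.210.53.95: bits 0 walk d0:H2→d1:- -> H2
  lookup 176.116.96.5: bits 101100000111010001100 walk d0:H2→d1:-→d2:-→d3:-→d4:-→d5:-→d6:-→d7:-→d8:-→d9:-→d10:-→d11:-→d12:-→d13:-→d14:-→d15:-→d16:-→d17:-→d18:-→d19:-→d20:-→d21:H2 -> H2
  add 176.0.0.0/8 -> H1 at depth 8
  lookup 228.0.0.37: bits 111001000 walk d0:H2→d1:-→d2:-→d3:-→d4:-→d5:-→d6:-→d7:-→d8:-→d9:H0 -> H0
  add 176.116.97.77/32 -> H1 at depth 32
  - 228.0.0.0/9 clear@9
  add 228.73.160.0/20 -> H1 at depth 20
  add 228.72.0.0/14 -> H0 at depth 14

== LOOKUPS ==
["H1","H1","H2","H2","H0","H0","H2","H2","H2","H2","H0"]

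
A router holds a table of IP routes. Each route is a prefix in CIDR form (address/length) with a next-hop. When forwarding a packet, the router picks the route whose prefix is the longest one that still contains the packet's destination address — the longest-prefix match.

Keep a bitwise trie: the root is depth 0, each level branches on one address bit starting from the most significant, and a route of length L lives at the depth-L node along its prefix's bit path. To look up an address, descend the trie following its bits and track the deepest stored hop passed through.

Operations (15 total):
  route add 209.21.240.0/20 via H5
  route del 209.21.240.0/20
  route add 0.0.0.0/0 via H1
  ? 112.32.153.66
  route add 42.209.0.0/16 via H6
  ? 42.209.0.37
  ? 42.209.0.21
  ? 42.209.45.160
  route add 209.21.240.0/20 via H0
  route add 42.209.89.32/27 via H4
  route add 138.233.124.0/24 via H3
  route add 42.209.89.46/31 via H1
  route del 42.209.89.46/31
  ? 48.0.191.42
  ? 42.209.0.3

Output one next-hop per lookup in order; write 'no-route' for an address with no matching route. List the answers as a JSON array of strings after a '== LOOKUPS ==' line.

Process each operation:
  add 209.21.240.0/20 -> H5 at depth 20
  del 209.21.240.0/20 (clear depth 20)
  add 0.0.0.0/0 -> H1 at depth 0
  Q 112.32.153.66: descend ε ; hops seen [H1] ; pick H1
  add 42.209.0.0/16 -> H6 at depth 16
  Q 42.209.0.37: descend 0010101011010001 ; hops seen [H1,H6] ; pick H6
  Q 42.209.0.21: descend 0010101011010001 ; hops seen [H1,H6] ; pick H6
  Q 42.209.45.160: descend 0010101011010001 ; hops seen [H1,H6] ; pick H6
  add 209.21.240.0/20 -> H0 at depth 20
  add 42.209.89.32/27 -> H4 at depth 27
  add 138.233.124.0/24 -> H3 at depth 24
  add 42.209.89.46/31 -> H1 at depth 31
  del 42.209.89.46/31 (clear depth 31)
  Q 48.0.191.42: descend 001 ; hops seen [H1] ; pick H1
  Q 42.209.0.3: descend 00101010110100010 ; hops seen [H1,H6] ; pick H6

== LOOKUPS ==
["H1","H6","H6","H6","H1","H6"]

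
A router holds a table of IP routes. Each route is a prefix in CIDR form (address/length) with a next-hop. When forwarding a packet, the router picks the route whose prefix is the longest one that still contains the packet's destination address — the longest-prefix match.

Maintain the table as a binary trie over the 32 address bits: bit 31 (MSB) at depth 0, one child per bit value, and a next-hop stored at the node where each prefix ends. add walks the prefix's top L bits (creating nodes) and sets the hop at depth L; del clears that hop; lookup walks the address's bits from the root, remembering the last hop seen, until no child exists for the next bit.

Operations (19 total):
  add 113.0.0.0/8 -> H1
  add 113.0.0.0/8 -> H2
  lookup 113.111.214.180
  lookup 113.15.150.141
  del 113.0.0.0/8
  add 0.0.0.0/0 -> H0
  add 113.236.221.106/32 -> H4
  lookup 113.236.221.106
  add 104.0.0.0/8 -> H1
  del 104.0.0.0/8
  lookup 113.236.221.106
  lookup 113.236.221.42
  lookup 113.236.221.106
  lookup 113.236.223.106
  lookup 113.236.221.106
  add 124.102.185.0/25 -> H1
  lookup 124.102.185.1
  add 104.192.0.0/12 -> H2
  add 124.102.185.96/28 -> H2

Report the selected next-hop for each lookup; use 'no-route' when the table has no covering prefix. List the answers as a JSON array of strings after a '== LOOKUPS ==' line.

Trace:
  + 113.0.0.0/8 (H1) depth=8
  + 113.0.0.0/8 (H2) depth=8
  lookup 113.111.214.180: bits 01110001 walk d0:-→d1:-→d2:-→d3:-→d4:-→d5:-→d6:-→d7:-→d8:H2 -> H2
  lookup 113.15.150.141: bits 01110001 walk d0:-→d1:-→d2:-→d3:-→d4:-→d5:-→d6:-→d7:-→d8:H2 -> H2
  del 113.0.0.0/8 (clear depth 8)
  + 0.0.0.0/0 (H0) depth=0
  + 113.236.221.106/32 (H4) depth=32
  lookup 113.236.221.106: bits 01110001111011001101110101101010 walk d0:H0→d1:-→d2:-→d3:-→d4:-→d5:-→d6:-→d7:-→d8:-→d9:-→d10:-→d11:-→d12:-→d13:-→d14:-→d15:-→d16:-→d17:-→d18:-→d19:-→d20:-→d21:-→d22:-→d23:-→d24:-→d25:-→d26:-→d27:-→d28:-→d29:-→d30:-→d31:-→d32:H4 -> H4
  + 104.0.0.0/8 (H1) depth=8
  del 104.0.0.0/8 (clear depth 8)
  lookup 113.236.221.106: bits 01110001111011001101110101101010 walk d0:H0→d1:-→d2:-→d3:-→d4:-→d5:-→d6:-→d7:-→d8:-→d9:-→d10:-→d11:-→d12:-→d13:-→d14:-→d15:-→d16:-→d17:-→d18:-→d19:-→d20:-→d21:-→d22:-→d23:-→d24:-→d25:-→d26:-→d27:-→d28:-→d29:-→d30:-→d31:-→d32:H4 -> H4
  lookup 113.236.221.42: bits 0111000111101100110111010 walk d0:H0→d1:-→d2:-→d3:-→d4:-→d5:-→d6:-→d7:-→d8:-→d9:-→d10:-→d11:-→d12:-→d13:-→d14:-→d15:-→d16:-→d17:-→d18:-→d19:-→d20:-→d21:-→d22:-→d23:-→d24:-→d25:- -> H0
  lookup 113.236.221.106: bits 01110001111011001101110101101010 walk d0:H0→d1:-→d2:-→d3:-→d4:-→d5:-→d6:-→d7:-→d8:-→d9:-→d10:-→d11:-→d12:-→d13:-→d14:-→d15:-→d16:-→d17:-→d18:-→d19:-→d20:-→d21:-→d22:-→d23:-→d24:-→d25:-→d26:-→d27:-→d28:-→d29:-→d30:-→d31:-→d32:H4 -> H4
  lookup 113.236.223.106: bits 0111000111101100110111 walk d0:H0→d1:-→d2:-→d3:-→d4:-→d5:-→d6:-→d7:-→d8:-→d9:-→d10:-→d11:-→d12:-→d13:-→d14:-→d15:-→d16:-→d17:-→d18:-→d19:-→d20:-→d21:-→d22:- -> H0
  lookup 113.236.221.106: bits 01110001111011001101110101101010 walk d0:H0→d1:-→d2:-→d3:-→d4:-→d5:-→d6:-→d7:-→d8:-→d9:-→d10:-→d11:-→d12:-→d13:-→d14:-→d15:-→d16:-→d17:-→d18:-→d19:-→d20:-→d21:-→d22:-→d23:-→d24:-→d25:-→d26:-→d27:-→d28:-→d29:-→d30:-→d31:-→d32:H4 -> H4
  + 124.102.185.0/25 (H1) depth=25
  lookup 124.102.185.1: bits 0111110001100110101110010 walk d0:H0→d1:-→d2:-→d3:-→d4:-→d5:-→d6:-→d7:-→d8:-→d9:-→d10:-→d11:-→d12:-→d13:-→d14:-→d15:-→d16:-→d17:-→d18:-→d19:-→d20:-→d21:-→d22:-→d23:-→d24:-→d25:H1 -> H1
  + 104.192.0.0/12 (H2) depth=12
  + 124.102.185.96/28 (H2) depth=28

== LOOKUPS ==
["H2","H2","H4","H4","H0","H4","H0","H4","H1"]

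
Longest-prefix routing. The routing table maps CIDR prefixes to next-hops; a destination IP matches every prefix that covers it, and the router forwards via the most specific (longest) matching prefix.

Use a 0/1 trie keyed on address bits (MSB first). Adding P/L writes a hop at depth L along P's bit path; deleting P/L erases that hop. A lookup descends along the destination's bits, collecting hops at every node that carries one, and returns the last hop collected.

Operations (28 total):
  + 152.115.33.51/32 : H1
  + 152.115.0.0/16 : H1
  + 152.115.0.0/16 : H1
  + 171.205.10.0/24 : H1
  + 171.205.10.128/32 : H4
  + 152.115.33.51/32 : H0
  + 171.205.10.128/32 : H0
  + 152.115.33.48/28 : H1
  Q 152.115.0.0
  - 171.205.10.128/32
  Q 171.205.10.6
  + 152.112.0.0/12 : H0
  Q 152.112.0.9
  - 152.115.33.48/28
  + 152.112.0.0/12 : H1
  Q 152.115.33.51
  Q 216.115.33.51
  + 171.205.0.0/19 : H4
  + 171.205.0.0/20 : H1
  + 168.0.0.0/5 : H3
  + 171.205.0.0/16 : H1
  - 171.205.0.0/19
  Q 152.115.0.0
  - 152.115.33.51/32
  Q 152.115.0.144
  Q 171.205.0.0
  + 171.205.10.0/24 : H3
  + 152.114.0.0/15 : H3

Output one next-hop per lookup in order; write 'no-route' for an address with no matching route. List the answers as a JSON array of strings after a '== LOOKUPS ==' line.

Apply in order:
  add 152.115.33.51/32 -> H1 at depth 32
  add 152.115.0.0/16 -> H1 at depth 16
  add 152.115.0.0/16 -> H1 at depth 16
  add 171.205.10.0/24 -> H1 at depth 24
  add 171.205.10.128/32 -> H4 at depth 32
  add 152.115.33.51/32 -> H0 at depth 32
  add 171.205.10.128/32 -> H0 at depth 32
  add 152.115.33.48/28 -> H1 at depth 28
  lookup 152.115.0.0: bits 100110000111001100 walk d0:-→d1:-→d2:-→d3:-→d4:-→d5:-→d6:-→d7:-→d8:-→d9:-→d10:-→d11:-→d12:-→d13:-→d14:-→d15:-→d16:H1→d17:-→d18:- -> H1
  - 171.205.10.128/32 clear@32
  lookup 171.205.10.6: bits 101010111100110100001010 walk d0:-→d1:-→d2:-→d3:-→d4:-→d5:-→d6:-→d7:-→d8:-→d9:-→d10:-→d11:-→d12:-→d13:-→d14:-→d15:-→d16:-→d17:-→d18:-→d19:-→d20:-→d21:-→d22:-→d23:-→d24:H1 -> H1
  add 152.112.0.0/12 -> H0 at depth 12
  lookup 152.112.0.9: bits 10011000011100 walk d0:-→d1:-→d2:-→d3:-→d4:-→d5:-→d6:-→d7:-→d8:-→d9:-→d10:-→d11:-→d12:H0→d13:-→d14:- -> H0
  - 152.115.33.48/28 clear@28
  add 152.112.0.0/12 -> H1 at depth 12
  lookup 152.115.33.51: bits 10011000011100110010000100110011 walk d0:-→d1:-→d2:-→d3:-→d4:-→d5:-→d6:-→d7:-→d8:-→d9:-→d10:-→d11:-→d12:H1→d13:-→d14:-→d15:-→d16:H1→d17:-→d18:-→d19:-→d20:-→d21:-→d22:-→d23:-→d24:-→d25:-→d26:-→d27:-→d28:-→d29:-→d30:-→d31:-→d32:H0 -> H0
  lookup 216.115.33.51: bits 1 walk d0:-→d1:- -> no-route
  add 171.205.0.0/19 -> H4 at depth 19
  add 171.205.0.0/20 -> H1 at depth 20
  add 168.0.0.0/5 -> H3 at depth 5
  add 171.205.0.0/16 -> H1 at depth 16
  - 171.205.0.0/19 clear@19
  lookup 152.115.0.0: bits 100110000111001100 walk d0:-→d1:-→d2:-→d3:-→d4:-→d5:-→d6:-→d7:-→d8:-→d9:-→d10:-→d11:-→d12:H1→d13:-→d14:-→d15:-→d16:H1→d17:-→d18:- -> H1
  - 152.115.33.51/32 clear@32
  lookup 152.115.0.144: bits 100110000111001100 walk d0:-→d1:-→d2:-→d3:-→d4:-→d5:-→d6:-→d7:-→d8:-→d9:-→d10:-→d11:-→d12:H1→d13:-→d14:-→d15:-→d16:H1→d17:-→d18:- -> H1
  lookup 171.205.0.0: bits 10101011110011010000 walk d0:-→d1:-→d2:-→d3:-→d4:-→d5:H3→d6:-→d7:-→d8:-→d9:-→d10:-→d11:-→d12:-→d13:-→d14:-→d15:-→d16:H1→d17:-→d18:-→d19:-→d20:H1 -> H1
  add 171.205.10.0/24 -> H3 at depth 24
  add 152.114.0.0/15 -> H3 at depth 15

== LOOKUPS ==
["H1","H1","H0","H0","no-route","H1","H1","H1"]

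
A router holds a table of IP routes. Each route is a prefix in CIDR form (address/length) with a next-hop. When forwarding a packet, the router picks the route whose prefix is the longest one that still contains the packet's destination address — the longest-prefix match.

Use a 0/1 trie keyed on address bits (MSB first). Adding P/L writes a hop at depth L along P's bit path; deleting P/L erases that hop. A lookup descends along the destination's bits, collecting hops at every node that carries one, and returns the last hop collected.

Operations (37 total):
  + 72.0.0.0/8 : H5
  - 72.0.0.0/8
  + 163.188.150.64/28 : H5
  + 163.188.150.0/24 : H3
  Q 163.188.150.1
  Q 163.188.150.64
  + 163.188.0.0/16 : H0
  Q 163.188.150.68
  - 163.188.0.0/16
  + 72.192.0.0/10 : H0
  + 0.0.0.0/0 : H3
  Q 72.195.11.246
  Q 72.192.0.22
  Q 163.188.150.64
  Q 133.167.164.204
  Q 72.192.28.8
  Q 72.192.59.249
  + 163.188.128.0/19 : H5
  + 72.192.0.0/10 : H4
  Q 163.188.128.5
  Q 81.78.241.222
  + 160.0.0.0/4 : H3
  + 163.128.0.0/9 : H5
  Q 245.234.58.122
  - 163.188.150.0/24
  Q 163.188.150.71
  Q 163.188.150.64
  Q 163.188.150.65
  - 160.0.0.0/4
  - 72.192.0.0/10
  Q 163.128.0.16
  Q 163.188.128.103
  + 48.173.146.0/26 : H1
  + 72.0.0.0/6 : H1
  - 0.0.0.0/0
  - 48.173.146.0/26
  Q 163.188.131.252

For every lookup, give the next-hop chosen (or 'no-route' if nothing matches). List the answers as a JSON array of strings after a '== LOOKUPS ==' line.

Apply in order:
  + 72.0.0.0/8 (H5) depth=8
  - 72.0.0.0/8 clear@8
  + 163.188.150.64/28 (H5) depth=28
  + 163.188.150.0/24 (H3) depth=24
  ? 163.188.150.1  path d0:-→d1:-→d2:-→d3:-→d4:-→d5:-→d6:-→d7:-→d8:-→d9:-→d10:-→d11:-→d12:-→d13:-→d14:-→d15:-→d16:-→d17:-→d18:-→d19:-→d20:-→d21:-→d22:-→d23:-→d24:H3→d25:-  best=H3
  ? 163.188.150.64  path d0:-→d1:-→d2:-→d3:-→d4:-→d5:-→d6:-→d7:-→d8:-→d9:-→d10:-→d11:-→d12:-→d13:-→d14:-→d15:-→d16:-→d17:-→d18:-→d19:-→d20:-→d21:-→d22:-→d23:-→d24:H3→d25:-→d26:-→d27:-→d28:H5  best=H5
  + 163.188.0.0/16 (H0) depth=16
  ? 163.188.150.68  path d0:-→d1:-→d2:-→d3:-→d4:-→d5:-→d6:-→d7:-→d8:-→d9:-→d10:-→d11:-→d12:-→d13:-→d14:-→d15:-→d16:H0→d17:-→d18:-→d19:-→d20:-→d21:-→d22:-→d23:-→d24:H3→d25:-→d26:-→d27:-→d28:H5  best=H5
  - 163.188.0.0/16 clear@16
  + 72.192.0.0/10 (H0) depth=10
  + 0.0.0.0/0 (H3) depth=0
  ? 72.195.11.246  path d0:H3→d1:-→d2:-→d3:-→d4:-→d5:-→d6:-→d7:-→d8:-→d9:-→d10:H0  best=H0
  ? 72.192.0.22  path d0:H3→d1:-→d2:-→d3:-→d4:-→d5:-→d6:-→d7:-→d8:-→d9:-→d10:H0  best=H0
  ? 163.188.150.64  path d0:H3→d1:-→d2:-→d3:-→d4:-→d5:-→d6:-→d7:-→d8:-→d9:-→d10:-→d11:-→d12:-→d13:-→d14:-→d15:-→d16:-→d17:-→d18:-→d19:-→d20:-→d21:-→d22:-→d23:-→d24:H3→d25:-→d26:-→d27:-→d28:H5  best=H5
  ? 133.167.164.204  path d0:H3→d1:-→d2:-  best=H3
  ? 72.192.28.8  path d0:H3→d1:-→d2:-→d3:-→d4:-→d5:-→d6:-→d7:-→d8:-→d9:-→d10:H0  best=H0
  ? 72.192.59.249  path d0:H3→d1:-→d2:-→d3:-→d4:-→d5:-→d6:-→d7:-→d8:-→d9:-→d10:H0  best=H0
  + 163.188.128.0/19 (H5) depth=19
  + 72.192.0.0/10 (H4) depth=10
  ? 163.188.128.5  path d0:H3→d1:-→d2:-→d3:-→d4:-→d5:-→d6:-→d7:-→d8:-→d9:-→d10:-→d11:-→d12:-→d13:-→d14:-→d15:-→d16:-→d17:-→d18:-→d19:H5  best=H5
  ? 81.78.241.222  path d0:H3→d1:-→d2:-→d3:-  best=H3
  + 160.0.0.0/4 (H3) depth=4
  + 163.128.0.0/9 (H5) depth=9
  ? 245.234.58.122  path d0:H3→d1:-  best=H3
  - 163.188.150.0/24 clear@24
  ? 163.188.150.71  path d0:H3→d1:-→d2:-→d3:-→d4:H3→d5:-→d6:-→d7:-→d8:-→d9:H5→d10:-→d11:-→d12:-→d13:-→d14:-→d15:-→d16:-→d17:-→d18:-→d19:H5→d20:-→d21:-→d22:-→d23:-→d24:-→d25:-→d26:-→d27:-→d28:H5  best=H5
  ? 163.188.150.64  path d0:H3→d1:-→d2:-→d3:-→d4:H3→d5:-→d6:-→d7:-→d8:-→d9:H5→d10:-→d11:-→d12:-→d13:-→d14:-→d15:-→d16:-→d17:-→d18:-→d19:H5→d20:-→d21:-→d22:-→d23:-→d24:-→d25:-→d26:-→d27:-→d28:H5  best=H5
  ? 163.188.150.65  path d0:H3→d1:-→d2:-→d3:-→d4:H3→d5:-→d6:-→d7:-→d8:-→d9:H5→d10:-→d11:-→d12:-→d13:-→d14:-→d15:-→d16:-→d17:-→d18:-→d19:H5→d20:-→d21:-→d22:-→d23:-→d24:-→d25:-→d26:-→d27:-→d28:H5  best=H5
  - 160.0.0.0/4 clear@4
  - 72.192.0.0/10 clear@10
  ? 163.128.0.16  path d0:H3→d1:-→d2:-→d3:-→d4:-→d5:-→d6:-→d7:-→d8:-→d9:H5→d10:-  best=H5
  ? 163.188.128.103  path d0:H3→d1:-→d2:-→d3:-→d4:-→d5:-→d6:-→d7:-→d8:-→d9:H5→d10:-→d11:-→d12:-→d13:-→d14:-→d15:-→d16:-→d17:-→d18:-→d19:H5  best=H5
  + 48.173.146.0/26 (H1) depth=26
  + 72.0.0.0/6 (H1) depth=6
  - 0.0.0.0/0 clear@0
  - 48.173.146.0/26 clear@26
  ? 163.188.131.252  path d0:-→d1:-→d2:-→d3:-→d4:-→d5:-→d6:-→d7:-→d8:-→d9:H5→d10:-→d11:-→d12:-→d13:-→d14:-→d15:-→d16:-→d17:-→d18:-→d19:H5  best=H5

== LOOKUPS ==
["H3","H5","H5","H0","H0","H5","H3","H0","H0","H5","H3","H3","H5","H5","H5","H5","H5","H5"]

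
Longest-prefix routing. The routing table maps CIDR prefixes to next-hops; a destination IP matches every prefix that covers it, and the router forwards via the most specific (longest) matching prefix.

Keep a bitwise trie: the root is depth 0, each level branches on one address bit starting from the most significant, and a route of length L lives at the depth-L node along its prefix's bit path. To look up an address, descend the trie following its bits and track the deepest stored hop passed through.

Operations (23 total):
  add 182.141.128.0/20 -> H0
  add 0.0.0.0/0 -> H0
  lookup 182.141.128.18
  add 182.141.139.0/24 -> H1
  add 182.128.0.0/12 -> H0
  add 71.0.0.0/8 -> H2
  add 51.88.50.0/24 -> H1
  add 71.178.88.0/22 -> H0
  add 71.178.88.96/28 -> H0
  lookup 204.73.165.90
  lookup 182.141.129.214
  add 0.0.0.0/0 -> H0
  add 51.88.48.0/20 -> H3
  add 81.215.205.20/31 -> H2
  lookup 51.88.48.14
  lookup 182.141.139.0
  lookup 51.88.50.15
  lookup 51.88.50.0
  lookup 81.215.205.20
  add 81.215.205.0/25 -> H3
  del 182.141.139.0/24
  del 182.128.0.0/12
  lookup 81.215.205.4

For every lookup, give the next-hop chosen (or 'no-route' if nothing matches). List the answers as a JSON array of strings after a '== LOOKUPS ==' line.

Apply in order:
  add 182.141.128.0/20 -> H0 at depth 20
  add 0.0.0.0/0 -> H0 at depth 0
  ? 182.141.128.18  path d0:H0→d1:-→d2:-→d3:-→d4:-→d5:-→d6:-→d7:-→d8:-→d9:-→d10:-→d11:-→d12:-→d13:-→d14:-→d15:-→d16:-→d17:-→d18:-→d19:-→d20:H0  best=H0
  add 182.141.139.0/24 -> H1 at depth 24
  add 182.128.0.0/12 -> H0 at depth 12
  add 71.0.0.0/8 -> H2 at depth 8
  add 51.88.50.0/24 -> H1 at depth 24
  add 71.178.88.0/22 -> H0 at depth 22
  add 71.178.88.96/28 -> H0 at depth 28
  ? 204.73.165.90  path d0:H0→d1:-  best=H0
  ? 182.141.129.214  path d0:H0→d1:-→d2:-→d3:-→d4:-→d5:-→d6:-→d7:-→d8:-→d9:-→d10:-→d11:-→d12:H0→d13:-→d14:-→d15:-→d16:-→d17:-→d18:-→d19:-→d20:H0  best=H0
  add 0.0.0.0/0 -> H0 at depth 0
  add 51.88.48.0/20 -> H3 at depth 20
  add 81.215.205.20/31 -> H2 at depth 31
  ? 51.88.48.14  path d0:H0→d1:-→d2:-→d3:-→d4:-→d5:-→d6:-→d7:-→d8:-→d9:-→d10:-→d11:-→d12:-→d13:-→d14:-→d15:-→d16:-→d17:-→d18:-→d19:-→d20:H3→d21:-→d22:-  best=H3
  ? 182.141.139.0  path d0:H0→d1:-→d2:-→d3:-→d4:-→d5:-→d6:-→d7:-→d8:-→d9:-→d10:-→d11:-→d12:H0→d13:-→d14:-→d15:-→d16:-→d17:-→d18:-→d19:-→d20:H0→d21:-→d22:-→d23:-→d24:H1  best=H1
  ? 51.88.50.15  path d0:H0→d1:-→d2:-→d3:-→d4:-→d5:-→d6:-→d7:-→d8:-→d9:-→d10:-→d11:-→d12:-→d13:-→d14:-→d15:-→d16:-→d17:-→d18:-→d19:-→d20:H3→d21:-→d22:-→d23:-→d24:H1  best=H1
  ? 51.88.50.0  path d0:H0→d1:-→d2:-→d3:-→d4:-→d5:-→d6:-→d7:-→d8:-→d9:-→d10:-→d11:-→d12:-→d13:-→d14:-→d15:-→d16:-→d17:-→d18:-→d19:-→d20:H3→d21:-→d22:-→d23:-→d24:H1  best=H1
  ? 81.215.205.20  path d0:H0→d1:-→d2:-→d3:-→d4:-→d5:-→d6:-→d7:-→d8:-→d9:-→d10:-→d11:-→d12:-→d13:-→d14:-→d15:-→d16:-→d17:-→d18:-→d19:-→d20:-→d21:-→d22:-→d23:-→d24:-→d25:-→d26:-→d27:-→d28:-→d29:-→d30:-→d31:H2  best=H2
  add 81.215.205.0/25 -> H3 at depth 25
  - 182.141.139.0/24 clear@24
  - 182.128.0.0/12 clear@12
  ? 81.215.205.4  path d0:H0→d1:-→d2:-→d3:-→d4:-→d5:-→d6:-→d7:-→d8:-→d9:-→d10:-→d11:-→d12:-→d13:-→d14:-→d15:-→d16:-→d17:-→d18:-→d19:-→d20:-→d21:-→d22:-→d23:-→d24:-→d25:H3→d26:-→d27:-  best=H3

== LOOKUPS ==
["H0","H0","H0","H3","H1","H1","H1","H2","H3"]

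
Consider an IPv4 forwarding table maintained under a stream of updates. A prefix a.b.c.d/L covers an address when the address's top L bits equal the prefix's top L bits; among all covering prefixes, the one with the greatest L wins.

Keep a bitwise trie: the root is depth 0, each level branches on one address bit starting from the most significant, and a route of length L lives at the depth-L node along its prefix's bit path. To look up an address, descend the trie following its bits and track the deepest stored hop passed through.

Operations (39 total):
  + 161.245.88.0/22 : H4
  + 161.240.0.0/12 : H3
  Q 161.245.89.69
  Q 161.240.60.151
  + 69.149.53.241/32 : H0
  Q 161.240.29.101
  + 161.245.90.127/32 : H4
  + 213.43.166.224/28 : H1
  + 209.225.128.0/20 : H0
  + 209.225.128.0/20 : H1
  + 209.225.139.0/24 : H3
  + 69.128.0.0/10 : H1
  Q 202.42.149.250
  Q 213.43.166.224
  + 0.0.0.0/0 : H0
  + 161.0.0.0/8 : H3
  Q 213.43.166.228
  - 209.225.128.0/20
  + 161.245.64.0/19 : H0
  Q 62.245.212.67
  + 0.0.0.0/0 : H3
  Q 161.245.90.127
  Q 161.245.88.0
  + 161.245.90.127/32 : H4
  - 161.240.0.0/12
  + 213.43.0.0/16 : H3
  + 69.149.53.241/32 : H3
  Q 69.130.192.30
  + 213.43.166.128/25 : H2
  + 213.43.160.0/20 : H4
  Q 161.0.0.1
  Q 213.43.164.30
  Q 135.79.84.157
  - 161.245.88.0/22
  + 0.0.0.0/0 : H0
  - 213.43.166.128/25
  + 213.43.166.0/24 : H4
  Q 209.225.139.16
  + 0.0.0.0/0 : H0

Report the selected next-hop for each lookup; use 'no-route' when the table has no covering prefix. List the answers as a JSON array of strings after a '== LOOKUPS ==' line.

Trace:
  + 161.245.88.0/22 (H4) depth=22
  + 161.240.0.0/12 (H3) depth=12
  ? 161.245.89.69  path d0:-→d1:-→d2:-→d3:-→d4:-→d5:-→d6:-→d7:-→d8:-→d9:-→d10:-→d11:-→d12:H3→d13:-→d14:-→d15:-→d16:-→d17:-→d18:-→d19:-→d20:-→d21:-→d22:H4  best=H4
  ? 161.240.60.151  path d0:-→d1:-→d2:-→d3:-→d4:-→d5:-→d6:-→d7:-→d8:-→d9:-→d10:-→d11:-→d12:H3→d13:-  best=H3
  + 69.149.53.241/32 (H0) depth=32
  ? 161.240.29.101  path d0:-→d1:-→d2:-→d3:-→d4:-→d5:-→d6:-→d7:-→d8:-→d9:-→d10:-→d11:-→d12:H3→d13:-  best=H3
  + 161.245.90.127/32 (H4) depth=32
  + 213.43.166.224/28 (H1) depth=28
  + 209.225.128.0/20 (H0) depth=20
  + 209.225.128.0/20 (H1) depth=20
  + 209.225.139.0/24 (H3) depth=24
  + 69.128.0.0/10 (H1) depth=10
  ? 202.42.149.250  path d0:-→d1:-→d2:-→d3:-  best=no-route
  ? 213.43.166.224  path d0:-→d1:-→d2:-→d3:-→d4:-→d5:-→d6:-→d7:-→d8:-→d9:-→d10:-→d11:-→d12:-→d13:-→d14:-→d15:-→d16:-→d17:-→d18:-→d19:-→d20:-→d21:-→d22:-→d23:-→d24:-→d25:-→d26:-→d27:-→d28:H1  best=H1
  + 0.0.0.0/0 (H0) depth=0
  + 161.0.0.0/8 (H3) depth=8
  ? 213.43.166.228  path d0:H0→d1:-→d2:-→d3:-→d4:-→d5:-→d6:-→d7:-→d8:-→d9:-→d10:-→d11:-→d12:-→d13:-→d14:-→d15:-→d16:-→d17:-→d18:-→d19:-→d20:-→d21:-→d22:-→d23:-→d24:-→d25:-→d26:-→d27:-→d28:H1  best=H1
  del 209.225.128.0/20 (clear depth 20)
  + 161.245.64.0/19 (H0) depth=19
  ? 62.245.212.67  path d0:H0→d1:-  best=H0
  + 0.0.0.0/0 (H3) depth=0
  ? 161.245.90.127  path d0:H3→d1:-→d2:-→d3:-→d4:-→d5:-→d6:-→d7:-→d8:H3→d9:-→d10:-→d11:-→d12:H3→d13:-→d14:-→d15:-→d16:-→d17:-→d18:-→d19:H0→d20:-→d21:-→d22:H4→d23:-→d24:-→d25:-→d26:-→d27:-→d28:-→d29:-→d30:-→d31:-→d32:H4  best=H4
  ? 161.245.88.0  path d0:H3→d1:-→d2:-→d3:-→d4:-→d5:-→d6:-→d7:-→d8:H3→d9:-→d10:-→d11:-→d12:H3→d13:-→d14:-→d15:-→d16:-→d17:-→d18:-→d19:H0→d20:-→d21:-→d22:H4  best=H4
  + 161.245.90.127/32 (H4) depth=32
  del 161.240.0.0/12 (clear depth 12)
  + 213.43.0.0/16 (H3) depth=16
  + 69.149.53.241/32 (H3) depth=32
  ? 69.130.192.30  path d0:H3→d1:-→d2:-→d3:-→d4:-→d5:-→d6:-→d7:-→d8:-→d9:-→d10:H1→d11:-  best=H1
  + 213.43.166.128/25 (H2) depth=25
  + 213.43.160.0/20 (H4) depth=20
  ? 161.0.0.1  path d0:H3→d1:-→d2:-→d3:-→d4:-→d5:-→d6:-→d7:-→d8:H3  best=H3
  ? 213.43.164.30  path d0:H3→d1:-→d2:-→d3:-→d4:-→d5:-→d6:-→d7:-→d8:-→d9:-→d10:-→d11:-→d12:-→d13:-→d14:-→d15:-→d16:H3→d17:-→d18:-→d19:-→d20:H4→d21:-→d22:-  best=H4
  ? 135.79.84.157  path d0:H3→d1:-→d2:-  best=H3
  del 161.245.88.0/22 (clear depth 22)
  + 0.0.0.0/0 (H0) depth=0
  del 213.43.166.128/25 (clear depth 25)
  + 213.43.166.0/24 (H4) depth=24
  ? 209.225.139.16  path d0:H0→d1:-→d2:-→d3:-→d4:-→d5:-→d6:-→d7:-→d8:-→d9:-→d10:-→d11:-→d12:-→d13:-→d14:-→d15:-→d16:-→d17:-→d18:-→d19:-→d20:-→d21:-→d22:-→d23:-→d24:H3  best=H3
  + 0.0.0.0/0 (H0) depth=0

== LOOKUPS ==
["H4","H3","H3","no-route","H1","H1","H0","H4","H4","H1","H3","H4","H3","H3"]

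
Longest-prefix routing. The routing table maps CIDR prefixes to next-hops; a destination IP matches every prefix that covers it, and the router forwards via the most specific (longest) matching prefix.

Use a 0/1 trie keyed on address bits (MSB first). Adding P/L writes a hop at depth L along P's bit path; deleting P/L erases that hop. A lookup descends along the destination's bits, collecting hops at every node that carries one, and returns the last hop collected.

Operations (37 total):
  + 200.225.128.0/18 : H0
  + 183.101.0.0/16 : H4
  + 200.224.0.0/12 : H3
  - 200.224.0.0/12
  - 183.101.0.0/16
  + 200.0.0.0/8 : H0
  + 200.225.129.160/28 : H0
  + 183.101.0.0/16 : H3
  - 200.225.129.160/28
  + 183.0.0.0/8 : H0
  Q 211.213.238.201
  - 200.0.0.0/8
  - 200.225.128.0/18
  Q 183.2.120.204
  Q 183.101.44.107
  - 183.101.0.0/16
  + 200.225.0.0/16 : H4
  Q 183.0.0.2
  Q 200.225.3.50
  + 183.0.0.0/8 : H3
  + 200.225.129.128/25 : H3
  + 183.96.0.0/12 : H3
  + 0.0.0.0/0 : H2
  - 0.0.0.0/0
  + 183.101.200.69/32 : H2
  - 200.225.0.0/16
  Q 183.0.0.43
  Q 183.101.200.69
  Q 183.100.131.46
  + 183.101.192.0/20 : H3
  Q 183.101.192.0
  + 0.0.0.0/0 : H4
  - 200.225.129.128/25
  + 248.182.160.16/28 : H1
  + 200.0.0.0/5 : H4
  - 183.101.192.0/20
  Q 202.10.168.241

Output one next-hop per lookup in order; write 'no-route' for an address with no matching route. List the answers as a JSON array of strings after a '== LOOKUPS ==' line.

Trace:
  + 200.225.128.0/18 (H0) depth=18
  + 183.101.0.0/16 (H4) depth=16
  + 200.224.0.0/12 (H3) depth=12
  - 200.224.0.0/12 clear@12
  - 183.101.0.0/16 clear@16
  + 200.0.0.0/8 (H0) depth=8
  + 200.225.129.160/28 (H0) depth=28
  + 183.101.0.0/16 (H3) depth=16
  - 200.225.129.160/28 clear@28
  + 183.0.0.0/8 (H0) depth=8
  Q 211.213.238.201: descend 110 ; hops seen [∅] ; pick no-route
  - 200.0.0.0/8 clear@8
  - 200.225.128.0/18 clear@18
  Q 183.2.120.204: descend 101101110 ; hops seen [H0] ; pick H0
  Q 183.101.44.107: descend 1011011101100101 ; hops seen [H0,H3] ; pick H3
  - 183.101.0.0/16 clear@16
  + 200.225.0.0/16 (H4) depth=16
  Q 183.0.0.2: descend 101101110 ; hops seen [H0] ; pick H0
  Q 200.225.3.50: descend 1100100011100001 ; hops seen [H4] ; pick H4
  + 183.0.0.0/8 (H3) depth=8
  + 200.225.129.128/25 (H3) depth=25
  + 183.96.0.0/12 (H3) depth=12
  + 0.0.0.0/0 (H2) depth=0
  - 0.0.0.0/0 clear@0
  + 183.101.200.69/32 (H2) depth=32
  - 200.225.0.0/16 clear@16
  Q 183.0.0.43: descend 101101110 ; hops seen [H3] ; pick H3
  Q 183.101.200.69: descend 10110111011001011100100001000101 ; hops seen [H3,H3,H2] ; pick H2
  Q 183.100.131.46: descend 101101110110010 ; hops seen [H3,H3] ; pick H3
  + 183.101.192.0/20 (H3) depth=20
  Q 183.101.192.0: descend 10110111011001011100 ; hops seen [H3,H3,H3] ; pick H3
  + 0.0.0.0/0 (H4) depth=0
  - 200.225.129.128/25 clear@25
  + 248.182.160.16/28 (H1) depth=28
  + 200.0.0.0/5 (H4) depth=5
  - 183.101.192.0/20 clear@20
  Q 202.10.168.241: descend 110010 ; hops seen [H4,H4] ; pick H4

== LOOKUPS ==
["no-route","H0","H3","H0","H4","H3","H2","H3","H3","H4"]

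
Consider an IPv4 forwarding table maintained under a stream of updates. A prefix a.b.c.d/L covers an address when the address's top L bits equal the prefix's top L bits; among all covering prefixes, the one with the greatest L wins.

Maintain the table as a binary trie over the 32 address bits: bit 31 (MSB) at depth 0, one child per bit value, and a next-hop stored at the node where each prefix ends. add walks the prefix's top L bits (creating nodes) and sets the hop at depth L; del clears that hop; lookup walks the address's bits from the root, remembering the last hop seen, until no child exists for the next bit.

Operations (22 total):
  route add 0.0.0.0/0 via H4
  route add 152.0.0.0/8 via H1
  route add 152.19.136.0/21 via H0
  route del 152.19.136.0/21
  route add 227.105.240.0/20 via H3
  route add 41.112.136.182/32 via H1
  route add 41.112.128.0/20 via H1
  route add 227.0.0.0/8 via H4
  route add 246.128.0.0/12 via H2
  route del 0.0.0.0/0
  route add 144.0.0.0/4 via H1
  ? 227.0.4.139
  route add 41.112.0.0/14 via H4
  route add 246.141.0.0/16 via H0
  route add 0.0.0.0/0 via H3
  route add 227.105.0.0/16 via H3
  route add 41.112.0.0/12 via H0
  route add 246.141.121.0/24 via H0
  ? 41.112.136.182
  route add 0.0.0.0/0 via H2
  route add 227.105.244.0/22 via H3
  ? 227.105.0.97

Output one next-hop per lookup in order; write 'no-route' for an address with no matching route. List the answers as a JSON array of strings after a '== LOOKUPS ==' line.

Apply in order:
  + 0.0.0.0/0 (H4) depth=0
  + 152.0.0.0/8 (H1) depth=8
  + 152.19.136.0/21 (H0) depth=21
  - 152.19.136.0/21 clear@21
  + 227.105.240.0/20 (H3) depth=20
  + 41.112.136.182/32 (H1) depth=32
  + 41.112.128.0/20 (H1) depth=20
  + 227.0.0.0/8 (H4) depth=8
  + 246.128.0.0/12 (H2) depth=12
  - 0.0.0.0/0 clear@0
  + 144.0.0.0/4 (H1) depth=4
  ? 227.0.4.139  path d0:-→d1:-→d2:-→d3:-→d4:-→d5:-→d6:-→d7:-→d8:H4→d9:-  best=H4
  + 41.112.0.0/14 (H4) depth=14
  + 246.141.0.0/16 (H0) depth=16
  + 0.0.0.0/0 (H3) depth=0
  + 227.105.0.0/16 (H3) depth=16
  + 41.112.0.0/12 (H0) depth=12
  + 246.141.121.0/24 (H0) depth=24
  ? 41.112.136.182  path d0:H3→d1:-→d2:-→d3:-→d4:-→d5:-→d6:-→d7:-→d8:-→d9:-→d10:-→d11:-→d12:H0→d13:-→d14:H4→d15:-→d16:-→d17:-→d18:-→d19:-→d20:H1→d21:-→d22:-→d23:-→d24:-→d25:-→d26:-→d27:-→d28:-→d29:-→d30:-→d31:-→d32:H1  best=H1
  + 0.0.0.0/0 (H2) depth=0
  + 227.105.244.0/22 (H3) depth=22
  ? 227.105.0.97  path d0:H2→d1:-→d2:-→d3:-→d4:-→d5:-→d6:-→d7:-→d8:H4→d9:-→d10:-→d11:-→d12:-→d13:-→d14:-→d15:-→d16:H3  best=H3

== LOOKUPS ==
["H4","H1","H3"]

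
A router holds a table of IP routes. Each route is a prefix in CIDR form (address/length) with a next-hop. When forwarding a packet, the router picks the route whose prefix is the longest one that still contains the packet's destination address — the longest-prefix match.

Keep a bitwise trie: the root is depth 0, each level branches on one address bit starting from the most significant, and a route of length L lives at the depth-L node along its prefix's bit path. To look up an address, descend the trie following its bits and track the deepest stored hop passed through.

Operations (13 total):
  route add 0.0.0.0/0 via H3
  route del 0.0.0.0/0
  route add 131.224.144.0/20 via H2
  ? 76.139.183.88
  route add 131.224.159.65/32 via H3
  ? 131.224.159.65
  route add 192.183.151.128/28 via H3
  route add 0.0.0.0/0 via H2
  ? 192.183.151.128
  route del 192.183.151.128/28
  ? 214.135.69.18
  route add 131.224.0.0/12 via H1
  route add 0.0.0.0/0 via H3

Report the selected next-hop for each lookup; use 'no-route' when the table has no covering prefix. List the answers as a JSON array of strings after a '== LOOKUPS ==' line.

Apply in order:
  add 0.0.0.0/0 -> H3 at depth 0
  - 0.0.0.0/0 clear@0
  add 131.224.144.0/20 -> H2 at depth 20
  ? 76.139.183.88  path d0:-  best=no-route
  add 131.224.159.65/32 -> H3 at depth 32
  ? 131.224.159.65  path d0:-→d1:-→d2:-→d3:-→d4:-→d5:-→d6:-→d7:-→d8:-→d9:-→d10:-→d11:-→d12:-→d13:-→d14:-→d15:-→d16:-→d17:-→d18:-→d19:-→d20:H2→d21:-→d22:-→d23:-→d24:-→d25:-→d26:-→d27:-→d28:-→d29:-→d30:-→d31:-→d32:H3  best=H3
  add 192.183.151.128/28 -> H3 at depth 28
  add 0.0.0.0/0 -> H2 at depth 0
  ? 192.183.151.128  path d0:H2→d1:-→d2:-→d3:-→d4:-→d5:-→d6:-→d7:-→d8:-→d9:-→d10:-→d11:-→d12:-→d13:-→d14:-→d15:-→d16:-→d17:-→d18:-→d19:-→d20:-→d21:-→d22:-→d23:-→d24:-→d25:-→d26:-→d27:-→d28:H3  best=H3
  - 192.183.151.128/28 clear@28
  ? 214.135.69.18  path d0:H2→d1:-→d2:-→d3:-  best=H2
  add 131.224.0.0/12 -> H1 at depth 12
  add 0.0.0.0/0 -> H3 at depth 0

== LOOKUPS ==
["no-route","H3","H3","H2"]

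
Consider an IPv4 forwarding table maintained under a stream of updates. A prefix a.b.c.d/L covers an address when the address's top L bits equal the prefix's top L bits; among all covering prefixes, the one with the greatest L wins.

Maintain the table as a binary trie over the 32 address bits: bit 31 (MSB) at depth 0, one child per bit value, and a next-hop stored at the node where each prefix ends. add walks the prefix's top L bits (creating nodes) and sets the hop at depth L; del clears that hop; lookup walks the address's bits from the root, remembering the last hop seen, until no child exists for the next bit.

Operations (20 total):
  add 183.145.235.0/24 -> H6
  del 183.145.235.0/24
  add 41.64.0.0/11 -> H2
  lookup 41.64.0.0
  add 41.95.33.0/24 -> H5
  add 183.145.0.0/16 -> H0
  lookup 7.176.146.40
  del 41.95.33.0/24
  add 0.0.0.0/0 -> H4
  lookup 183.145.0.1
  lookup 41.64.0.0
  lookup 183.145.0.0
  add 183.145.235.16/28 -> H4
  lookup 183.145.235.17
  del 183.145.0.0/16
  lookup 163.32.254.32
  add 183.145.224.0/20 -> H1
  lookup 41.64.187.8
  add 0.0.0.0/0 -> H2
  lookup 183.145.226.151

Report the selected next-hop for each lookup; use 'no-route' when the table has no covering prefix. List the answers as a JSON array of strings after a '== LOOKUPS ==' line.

Apply in order:
  add 183.145.235.0/24 -> H6 at depth 24
  del 183.145.235.0/24 (clear depth 24)
  add 41.64.0.0/11 -> H2 at depth 11
  Q 41.64.0.0: descend 00101001010 ; hops seen [H2] ; pick H2
  add 41.95.33.0/24 -> H5 at depth 24
  add 183.145.0.0/16 -> H0 at depth 16
  Q 7.176.146.40: descend 00 ; hops seen [∅] ; pick no-route
  del 41.95.33.0/24 (clear depth 24)
  add 0.0.0.0/0 -> H4 at depth 0
  Q 183.145.0.1: descend 1011011110010001 ; hops seen [H4,H0] ; pick H0
  Q 41.64.0.0: descend 00101001010 ; hops seen [H4,H2] ; pick H2
  Q 183.145.0.0: descend 1011011110010001 ; hops seen [H4,H0] ; pick H0
  add 183.145.235.16/28 -> H4 at depth 28
  Q 183.145.235.17: descend 1011011110010001111010110001 ; hops seen [H4,H0,H4] ; pick H4
  del 183.145.0.0/16 (clear depth 16)
  Q 163.32.254.32: descend 101 ; hops seen [H4] ; pick H4
  add 183.145.224.0/20 -> H1 at depth 20
  Q 41.64.187.8: descend 00101001010 ; hops seen [H4,H2] ; pick H2
  add 0.0.0.0/0 -> H2 at depth 0
  Q 183.145.226.151: descend 10110111100100011110 ; hops seen [H2,H1] ; pick H1

== LOOKUPS ==
["H2","no-route","H0","H2","H0","H4","H4","H2","H1"]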